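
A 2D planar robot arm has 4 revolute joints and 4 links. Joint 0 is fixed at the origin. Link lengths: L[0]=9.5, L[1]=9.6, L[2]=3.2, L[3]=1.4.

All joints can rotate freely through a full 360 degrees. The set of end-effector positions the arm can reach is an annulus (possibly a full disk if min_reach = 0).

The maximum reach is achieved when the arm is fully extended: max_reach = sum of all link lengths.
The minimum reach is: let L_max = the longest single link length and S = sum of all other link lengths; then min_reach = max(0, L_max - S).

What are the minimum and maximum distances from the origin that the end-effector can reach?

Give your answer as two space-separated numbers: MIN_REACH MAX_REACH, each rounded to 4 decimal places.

Answer: 0.0000 23.7000

Derivation:
Link lengths: [9.5, 9.6, 3.2, 1.4]
max_reach = 9.5 + 9.6 + 3.2 + 1.4 = 23.7
L_max = max([9.5, 9.6, 3.2, 1.4]) = 9.6
S (sum of others) = 23.7 - 9.6 = 14.1
min_reach = max(0, 9.6 - 14.1) = max(0, -4.5) = 0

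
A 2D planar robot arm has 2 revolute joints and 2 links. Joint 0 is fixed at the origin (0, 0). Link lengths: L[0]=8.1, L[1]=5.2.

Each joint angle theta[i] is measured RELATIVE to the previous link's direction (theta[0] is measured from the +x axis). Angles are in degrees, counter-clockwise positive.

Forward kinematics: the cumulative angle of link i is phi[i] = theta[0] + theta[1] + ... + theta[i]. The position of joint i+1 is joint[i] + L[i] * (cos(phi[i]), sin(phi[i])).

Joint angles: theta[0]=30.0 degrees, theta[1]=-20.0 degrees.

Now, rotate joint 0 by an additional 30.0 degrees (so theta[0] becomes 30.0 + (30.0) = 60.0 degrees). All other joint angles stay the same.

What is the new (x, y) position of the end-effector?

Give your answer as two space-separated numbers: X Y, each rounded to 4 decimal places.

Answer: 8.0334 10.3573

Derivation:
joint[0] = (0.0000, 0.0000)  (base)
link 0: phi[0] = 60 = 60 deg
  cos(60 deg) = 0.5000, sin(60 deg) = 0.8660
  joint[1] = (0.0000, 0.0000) + 8.1 * (0.5000, 0.8660) = (0.0000 + 4.0500, 0.0000 + 7.0148) = (4.0500, 7.0148)
link 1: phi[1] = 60 + -20 = 40 deg
  cos(40 deg) = 0.7660, sin(40 deg) = 0.6428
  joint[2] = (4.0500, 7.0148) + 5.2 * (0.7660, 0.6428) = (4.0500 + 3.9834, 7.0148 + 3.3425) = (8.0334, 10.3573)
End effector: (8.0334, 10.3573)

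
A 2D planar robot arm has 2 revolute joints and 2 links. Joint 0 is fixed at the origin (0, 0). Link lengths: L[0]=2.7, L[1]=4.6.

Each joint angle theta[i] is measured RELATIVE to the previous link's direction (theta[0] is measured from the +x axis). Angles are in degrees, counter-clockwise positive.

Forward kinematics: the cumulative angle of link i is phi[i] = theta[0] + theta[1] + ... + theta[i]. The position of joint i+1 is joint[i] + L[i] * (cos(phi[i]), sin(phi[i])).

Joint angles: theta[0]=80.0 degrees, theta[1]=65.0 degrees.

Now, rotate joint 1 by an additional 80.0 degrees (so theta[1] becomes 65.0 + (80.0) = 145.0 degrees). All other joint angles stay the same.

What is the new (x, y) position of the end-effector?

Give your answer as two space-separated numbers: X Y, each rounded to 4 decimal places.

joint[0] = (0.0000, 0.0000)  (base)
link 0: phi[0] = 80 = 80 deg
  cos(80 deg) = 0.1736, sin(80 deg) = 0.9848
  joint[1] = (0.0000, 0.0000) + 2.7 * (0.1736, 0.9848) = (0.0000 + 0.4689, 0.0000 + 2.6590) = (0.4689, 2.6590)
link 1: phi[1] = 80 + 145 = 225 deg
  cos(225 deg) = -0.7071, sin(225 deg) = -0.7071
  joint[2] = (0.4689, 2.6590) + 4.6 * (-0.7071, -0.7071) = (0.4689 + -3.2527, 2.6590 + -3.2527) = (-2.7838, -0.5937)
End effector: (-2.7838, -0.5937)

Answer: -2.7838 -0.5937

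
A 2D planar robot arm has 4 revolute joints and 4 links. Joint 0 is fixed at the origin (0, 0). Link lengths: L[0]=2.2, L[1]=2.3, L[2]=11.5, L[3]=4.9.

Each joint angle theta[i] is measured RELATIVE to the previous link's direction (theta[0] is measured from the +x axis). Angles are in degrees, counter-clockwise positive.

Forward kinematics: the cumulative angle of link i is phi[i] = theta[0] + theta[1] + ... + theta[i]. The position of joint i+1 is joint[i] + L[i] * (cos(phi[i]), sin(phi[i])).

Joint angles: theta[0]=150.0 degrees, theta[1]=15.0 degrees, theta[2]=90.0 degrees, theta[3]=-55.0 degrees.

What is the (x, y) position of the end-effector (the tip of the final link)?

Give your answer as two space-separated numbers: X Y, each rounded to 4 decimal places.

joint[0] = (0.0000, 0.0000)  (base)
link 0: phi[0] = 150 = 150 deg
  cos(150 deg) = -0.8660, sin(150 deg) = 0.5000
  joint[1] = (0.0000, 0.0000) + 2.2 * (-0.8660, 0.5000) = (0.0000 + -1.9053, 0.0000 + 1.1000) = (-1.9053, 1.1000)
link 1: phi[1] = 150 + 15 = 165 deg
  cos(165 deg) = -0.9659, sin(165 deg) = 0.2588
  joint[2] = (-1.9053, 1.1000) + 2.3 * (-0.9659, 0.2588) = (-1.9053 + -2.2216, 1.1000 + 0.5953) = (-4.1269, 1.6953)
link 2: phi[2] = 150 + 15 + 90 = 255 deg
  cos(255 deg) = -0.2588, sin(255 deg) = -0.9659
  joint[3] = (-4.1269, 1.6953) + 11.5 * (-0.2588, -0.9659) = (-4.1269 + -2.9764, 1.6953 + -11.1081) = (-7.1033, -9.4129)
link 3: phi[3] = 150 + 15 + 90 + -55 = 200 deg
  cos(200 deg) = -0.9397, sin(200 deg) = -0.3420
  joint[4] = (-7.1033, -9.4129) + 4.9 * (-0.9397, -0.3420) = (-7.1033 + -4.6045, -9.4129 + -1.6759) = (-11.7078, -11.0888)
End effector: (-11.7078, -11.0888)

Answer: -11.7078 -11.0888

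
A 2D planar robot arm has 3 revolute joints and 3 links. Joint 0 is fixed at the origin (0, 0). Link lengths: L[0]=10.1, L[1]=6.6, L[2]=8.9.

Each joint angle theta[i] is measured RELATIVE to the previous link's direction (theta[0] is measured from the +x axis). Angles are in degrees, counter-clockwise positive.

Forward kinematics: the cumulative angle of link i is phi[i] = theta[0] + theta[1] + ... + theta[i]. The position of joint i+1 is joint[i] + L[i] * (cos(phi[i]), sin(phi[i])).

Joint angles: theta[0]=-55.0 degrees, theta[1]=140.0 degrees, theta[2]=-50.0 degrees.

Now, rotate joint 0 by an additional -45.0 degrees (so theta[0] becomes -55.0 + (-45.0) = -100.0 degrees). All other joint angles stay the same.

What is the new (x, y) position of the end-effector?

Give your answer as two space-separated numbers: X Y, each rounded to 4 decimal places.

Answer: 12.0668 -7.2496

Derivation:
joint[0] = (0.0000, 0.0000)  (base)
link 0: phi[0] = -100 = -100 deg
  cos(-100 deg) = -0.1736, sin(-100 deg) = -0.9848
  joint[1] = (0.0000, 0.0000) + 10.1 * (-0.1736, -0.9848) = (0.0000 + -1.7538, 0.0000 + -9.9466) = (-1.7538, -9.9466)
link 1: phi[1] = -100 + 140 = 40 deg
  cos(40 deg) = 0.7660, sin(40 deg) = 0.6428
  joint[2] = (-1.7538, -9.9466) + 6.6 * (0.7660, 0.6428) = (-1.7538 + 5.0559, -9.9466 + 4.2424) = (3.3020, -5.7042)
link 2: phi[2] = -100 + 140 + -50 = -10 deg
  cos(-10 deg) = 0.9848, sin(-10 deg) = -0.1736
  joint[3] = (3.3020, -5.7042) + 8.9 * (0.9848, -0.1736) = (3.3020 + 8.7648, -5.7042 + -1.5455) = (12.0668, -7.2496)
End effector: (12.0668, -7.2496)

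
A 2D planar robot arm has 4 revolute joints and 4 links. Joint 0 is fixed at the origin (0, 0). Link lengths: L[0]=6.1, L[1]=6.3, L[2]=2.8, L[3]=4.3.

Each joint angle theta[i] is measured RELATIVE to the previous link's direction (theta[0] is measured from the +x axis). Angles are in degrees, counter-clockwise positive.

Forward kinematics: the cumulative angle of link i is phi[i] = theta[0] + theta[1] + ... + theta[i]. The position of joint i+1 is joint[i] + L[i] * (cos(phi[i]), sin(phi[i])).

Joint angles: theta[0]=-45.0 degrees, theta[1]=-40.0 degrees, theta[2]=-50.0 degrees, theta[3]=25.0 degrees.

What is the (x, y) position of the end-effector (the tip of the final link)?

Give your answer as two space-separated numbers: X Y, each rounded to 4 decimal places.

joint[0] = (0.0000, 0.0000)  (base)
link 0: phi[0] = -45 = -45 deg
  cos(-45 deg) = 0.7071, sin(-45 deg) = -0.7071
  joint[1] = (0.0000, 0.0000) + 6.1 * (0.7071, -0.7071) = (0.0000 + 4.3134, 0.0000 + -4.3134) = (4.3134, -4.3134)
link 1: phi[1] = -45 + -40 = -85 deg
  cos(-85 deg) = 0.0872, sin(-85 deg) = -0.9962
  joint[2] = (4.3134, -4.3134) + 6.3 * (0.0872, -0.9962) = (4.3134 + 0.5491, -4.3134 + -6.2760) = (4.8624, -10.5894)
link 2: phi[2] = -45 + -40 + -50 = -135 deg
  cos(-135 deg) = -0.7071, sin(-135 deg) = -0.7071
  joint[3] = (4.8624, -10.5894) + 2.8 * (-0.7071, -0.7071) = (4.8624 + -1.9799, -10.5894 + -1.9799) = (2.8825, -12.5693)
link 3: phi[3] = -45 + -40 + -50 + 25 = -110 deg
  cos(-110 deg) = -0.3420, sin(-110 deg) = -0.9397
  joint[4] = (2.8825, -12.5693) + 4.3 * (-0.3420, -0.9397) = (2.8825 + -1.4707, -12.5693 + -4.0407) = (1.4118, -16.6100)
End effector: (1.4118, -16.6100)

Answer: 1.4118 -16.6100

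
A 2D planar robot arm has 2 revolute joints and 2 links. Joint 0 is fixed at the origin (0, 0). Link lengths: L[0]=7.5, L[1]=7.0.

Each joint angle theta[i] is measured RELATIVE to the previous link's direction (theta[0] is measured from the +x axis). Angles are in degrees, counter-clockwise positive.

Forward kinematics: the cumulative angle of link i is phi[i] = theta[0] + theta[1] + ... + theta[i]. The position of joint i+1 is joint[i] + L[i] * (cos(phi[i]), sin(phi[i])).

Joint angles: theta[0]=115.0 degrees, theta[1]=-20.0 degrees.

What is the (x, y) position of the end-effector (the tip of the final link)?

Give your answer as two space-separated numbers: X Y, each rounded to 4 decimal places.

Answer: -3.7797 13.7707

Derivation:
joint[0] = (0.0000, 0.0000)  (base)
link 0: phi[0] = 115 = 115 deg
  cos(115 deg) = -0.4226, sin(115 deg) = 0.9063
  joint[1] = (0.0000, 0.0000) + 7.5 * (-0.4226, 0.9063) = (0.0000 + -3.1696, 0.0000 + 6.7973) = (-3.1696, 6.7973)
link 1: phi[1] = 115 + -20 = 95 deg
  cos(95 deg) = -0.0872, sin(95 deg) = 0.9962
  joint[2] = (-3.1696, 6.7973) + 7 * (-0.0872, 0.9962) = (-3.1696 + -0.6101, 6.7973 + 6.9734) = (-3.7797, 13.7707)
End effector: (-3.7797, 13.7707)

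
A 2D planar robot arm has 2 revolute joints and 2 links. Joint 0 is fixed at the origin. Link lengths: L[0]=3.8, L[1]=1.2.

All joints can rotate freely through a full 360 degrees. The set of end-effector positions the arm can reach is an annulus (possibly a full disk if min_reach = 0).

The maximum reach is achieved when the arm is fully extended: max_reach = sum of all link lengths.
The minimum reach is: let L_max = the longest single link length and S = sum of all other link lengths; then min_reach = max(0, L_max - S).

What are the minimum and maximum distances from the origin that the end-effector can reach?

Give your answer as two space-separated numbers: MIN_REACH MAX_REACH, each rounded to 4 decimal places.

Answer: 2.6000 5.0000

Derivation:
Link lengths: [3.8, 1.2]
max_reach = 3.8 + 1.2 = 5
L_max = max([3.8, 1.2]) = 3.8
S (sum of others) = 5 - 3.8 = 1.2
min_reach = max(0, 3.8 - 1.2) = max(0, 2.6) = 2.6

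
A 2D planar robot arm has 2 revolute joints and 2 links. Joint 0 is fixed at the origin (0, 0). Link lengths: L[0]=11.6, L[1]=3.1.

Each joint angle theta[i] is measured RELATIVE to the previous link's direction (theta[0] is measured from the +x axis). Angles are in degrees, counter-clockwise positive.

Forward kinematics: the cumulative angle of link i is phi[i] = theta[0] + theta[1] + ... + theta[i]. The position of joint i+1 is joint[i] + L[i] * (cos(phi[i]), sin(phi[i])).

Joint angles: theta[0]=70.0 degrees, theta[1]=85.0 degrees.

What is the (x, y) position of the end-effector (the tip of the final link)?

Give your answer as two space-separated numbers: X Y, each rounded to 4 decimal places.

joint[0] = (0.0000, 0.0000)  (base)
link 0: phi[0] = 70 = 70 deg
  cos(70 deg) = 0.3420, sin(70 deg) = 0.9397
  joint[1] = (0.0000, 0.0000) + 11.6 * (0.3420, 0.9397) = (0.0000 + 3.9674, 0.0000 + 10.9004) = (3.9674, 10.9004)
link 1: phi[1] = 70 + 85 = 155 deg
  cos(155 deg) = -0.9063, sin(155 deg) = 0.4226
  joint[2] = (3.9674, 10.9004) + 3.1 * (-0.9063, 0.4226) = (3.9674 + -2.8096, 10.9004 + 1.3101) = (1.1579, 12.2106)
End effector: (1.1579, 12.2106)

Answer: 1.1579 12.2106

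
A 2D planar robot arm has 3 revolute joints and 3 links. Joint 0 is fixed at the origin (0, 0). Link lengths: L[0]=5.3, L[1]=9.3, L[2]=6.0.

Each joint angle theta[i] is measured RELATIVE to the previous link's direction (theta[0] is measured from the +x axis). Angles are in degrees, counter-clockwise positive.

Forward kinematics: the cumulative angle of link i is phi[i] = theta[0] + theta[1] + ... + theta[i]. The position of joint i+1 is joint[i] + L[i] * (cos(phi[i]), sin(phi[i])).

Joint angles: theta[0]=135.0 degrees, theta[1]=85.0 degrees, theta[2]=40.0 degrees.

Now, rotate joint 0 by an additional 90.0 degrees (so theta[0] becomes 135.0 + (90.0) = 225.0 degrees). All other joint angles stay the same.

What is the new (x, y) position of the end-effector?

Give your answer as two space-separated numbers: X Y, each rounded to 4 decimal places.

Answer: 8.1391 -11.9138

Derivation:
joint[0] = (0.0000, 0.0000)  (base)
link 0: phi[0] = 225 = 225 deg
  cos(225 deg) = -0.7071, sin(225 deg) = -0.7071
  joint[1] = (0.0000, 0.0000) + 5.3 * (-0.7071, -0.7071) = (0.0000 + -3.7477, 0.0000 + -3.7477) = (-3.7477, -3.7477)
link 1: phi[1] = 225 + 85 = 310 deg
  cos(310 deg) = 0.6428, sin(310 deg) = -0.7660
  joint[2] = (-3.7477, -3.7477) + 9.3 * (0.6428, -0.7660) = (-3.7477 + 5.9779, -3.7477 + -7.1242) = (2.2303, -10.8719)
link 2: phi[2] = 225 + 85 + 40 = 350 deg
  cos(350 deg) = 0.9848, sin(350 deg) = -0.1736
  joint[3] = (2.2303, -10.8719) + 6 * (0.9848, -0.1736) = (2.2303 + 5.9088, -10.8719 + -1.0419) = (8.1391, -11.9138)
End effector: (8.1391, -11.9138)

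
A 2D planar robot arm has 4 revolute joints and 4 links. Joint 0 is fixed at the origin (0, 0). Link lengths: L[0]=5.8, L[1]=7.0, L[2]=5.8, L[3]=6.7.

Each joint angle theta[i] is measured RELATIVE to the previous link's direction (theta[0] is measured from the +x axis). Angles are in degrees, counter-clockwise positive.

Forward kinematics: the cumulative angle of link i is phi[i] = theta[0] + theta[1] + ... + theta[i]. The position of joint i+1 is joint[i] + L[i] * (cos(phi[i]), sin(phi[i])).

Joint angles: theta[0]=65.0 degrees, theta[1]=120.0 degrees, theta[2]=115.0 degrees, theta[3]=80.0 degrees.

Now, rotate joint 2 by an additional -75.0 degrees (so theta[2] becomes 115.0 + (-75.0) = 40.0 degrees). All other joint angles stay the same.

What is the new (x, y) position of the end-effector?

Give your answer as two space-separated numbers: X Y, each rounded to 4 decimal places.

Answer: -4.7804 -4.9430

Derivation:
joint[0] = (0.0000, 0.0000)  (base)
link 0: phi[0] = 65 = 65 deg
  cos(65 deg) = 0.4226, sin(65 deg) = 0.9063
  joint[1] = (0.0000, 0.0000) + 5.8 * (0.4226, 0.9063) = (0.0000 + 2.4512, 0.0000 + 5.2566) = (2.4512, 5.2566)
link 1: phi[1] = 65 + 120 = 185 deg
  cos(185 deg) = -0.9962, sin(185 deg) = -0.0872
  joint[2] = (2.4512, 5.2566) + 7 * (-0.9962, -0.0872) = (2.4512 + -6.9734, 5.2566 + -0.6101) = (-4.5222, 4.6465)
link 2: phi[2] = 65 + 120 + 40 = 225 deg
  cos(225 deg) = -0.7071, sin(225 deg) = -0.7071
  joint[3] = (-4.5222, 4.6465) + 5.8 * (-0.7071, -0.7071) = (-4.5222 + -4.1012, 4.6465 + -4.1012) = (-8.6234, 0.5453)
link 3: phi[3] = 65 + 120 + 40 + 80 = 305 deg
  cos(305 deg) = 0.5736, sin(305 deg) = -0.8192
  joint[4] = (-8.6234, 0.5453) + 6.7 * (0.5736, -0.8192) = (-8.6234 + 3.8430, 0.5453 + -5.4883) = (-4.7804, -4.9430)
End effector: (-4.7804, -4.9430)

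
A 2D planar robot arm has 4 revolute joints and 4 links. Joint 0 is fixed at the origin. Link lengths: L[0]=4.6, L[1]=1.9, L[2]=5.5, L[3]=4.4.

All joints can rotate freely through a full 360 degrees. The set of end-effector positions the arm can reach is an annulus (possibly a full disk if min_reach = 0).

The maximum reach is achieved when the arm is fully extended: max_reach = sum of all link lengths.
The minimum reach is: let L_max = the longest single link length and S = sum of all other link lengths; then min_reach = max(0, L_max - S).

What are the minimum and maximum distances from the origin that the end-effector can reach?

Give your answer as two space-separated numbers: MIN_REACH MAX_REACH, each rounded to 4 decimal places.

Answer: 0.0000 16.4000

Derivation:
Link lengths: [4.6, 1.9, 5.5, 4.4]
max_reach = 4.6 + 1.9 + 5.5 + 4.4 = 16.4
L_max = max([4.6, 1.9, 5.5, 4.4]) = 5.5
S (sum of others) = 16.4 - 5.5 = 10.9
min_reach = max(0, 5.5 - 10.9) = max(0, -5.4) = 0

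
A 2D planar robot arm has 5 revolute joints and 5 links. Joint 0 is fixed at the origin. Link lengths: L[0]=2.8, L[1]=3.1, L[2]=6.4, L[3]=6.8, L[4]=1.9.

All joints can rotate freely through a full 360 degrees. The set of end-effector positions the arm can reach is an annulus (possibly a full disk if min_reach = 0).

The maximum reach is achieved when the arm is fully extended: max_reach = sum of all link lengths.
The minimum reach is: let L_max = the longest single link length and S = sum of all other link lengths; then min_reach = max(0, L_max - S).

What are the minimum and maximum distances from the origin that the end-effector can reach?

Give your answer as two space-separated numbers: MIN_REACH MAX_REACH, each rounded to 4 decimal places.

Answer: 0.0000 21.0000

Derivation:
Link lengths: [2.8, 3.1, 6.4, 6.8, 1.9]
max_reach = 2.8 + 3.1 + 6.4 + 6.8 + 1.9 = 21
L_max = max([2.8, 3.1, 6.4, 6.8, 1.9]) = 6.8
S (sum of others) = 21 - 6.8 = 14.2
min_reach = max(0, 6.8 - 14.2) = max(0, -7.4) = 0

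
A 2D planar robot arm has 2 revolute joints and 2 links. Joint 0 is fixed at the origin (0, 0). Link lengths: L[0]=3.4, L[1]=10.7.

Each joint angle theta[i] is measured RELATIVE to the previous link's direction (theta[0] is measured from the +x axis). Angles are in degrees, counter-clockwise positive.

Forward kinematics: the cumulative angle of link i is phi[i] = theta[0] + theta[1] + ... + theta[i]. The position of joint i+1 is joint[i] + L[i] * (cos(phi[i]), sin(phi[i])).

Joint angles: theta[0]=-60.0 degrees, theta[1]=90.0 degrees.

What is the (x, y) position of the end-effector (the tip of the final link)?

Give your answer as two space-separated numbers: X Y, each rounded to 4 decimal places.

Answer: 10.9665 2.4055

Derivation:
joint[0] = (0.0000, 0.0000)  (base)
link 0: phi[0] = -60 = -60 deg
  cos(-60 deg) = 0.5000, sin(-60 deg) = -0.8660
  joint[1] = (0.0000, 0.0000) + 3.4 * (0.5000, -0.8660) = (0.0000 + 1.7000, 0.0000 + -2.9445) = (1.7000, -2.9445)
link 1: phi[1] = -60 + 90 = 30 deg
  cos(30 deg) = 0.8660, sin(30 deg) = 0.5000
  joint[2] = (1.7000, -2.9445) + 10.7 * (0.8660, 0.5000) = (1.7000 + 9.2665, -2.9445 + 5.3500) = (10.9665, 2.4055)
End effector: (10.9665, 2.4055)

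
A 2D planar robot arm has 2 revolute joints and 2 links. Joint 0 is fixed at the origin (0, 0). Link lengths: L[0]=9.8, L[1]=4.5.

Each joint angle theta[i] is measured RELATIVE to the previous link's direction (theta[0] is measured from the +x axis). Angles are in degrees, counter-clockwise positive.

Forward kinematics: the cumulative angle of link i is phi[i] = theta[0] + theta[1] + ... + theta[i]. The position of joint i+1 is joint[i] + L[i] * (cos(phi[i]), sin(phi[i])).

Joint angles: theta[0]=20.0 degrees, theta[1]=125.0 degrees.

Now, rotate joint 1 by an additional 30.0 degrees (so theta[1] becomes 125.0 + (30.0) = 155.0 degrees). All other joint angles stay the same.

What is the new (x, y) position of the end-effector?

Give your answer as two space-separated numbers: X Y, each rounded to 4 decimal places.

Answer: 4.7261 3.7440

Derivation:
joint[0] = (0.0000, 0.0000)  (base)
link 0: phi[0] = 20 = 20 deg
  cos(20 deg) = 0.9397, sin(20 deg) = 0.3420
  joint[1] = (0.0000, 0.0000) + 9.8 * (0.9397, 0.3420) = (0.0000 + 9.2090, 0.0000 + 3.3518) = (9.2090, 3.3518)
link 1: phi[1] = 20 + 155 = 175 deg
  cos(175 deg) = -0.9962, sin(175 deg) = 0.0872
  joint[2] = (9.2090, 3.3518) + 4.5 * (-0.9962, 0.0872) = (9.2090 + -4.4829, 3.3518 + 0.3922) = (4.7261, 3.7440)
End effector: (4.7261, 3.7440)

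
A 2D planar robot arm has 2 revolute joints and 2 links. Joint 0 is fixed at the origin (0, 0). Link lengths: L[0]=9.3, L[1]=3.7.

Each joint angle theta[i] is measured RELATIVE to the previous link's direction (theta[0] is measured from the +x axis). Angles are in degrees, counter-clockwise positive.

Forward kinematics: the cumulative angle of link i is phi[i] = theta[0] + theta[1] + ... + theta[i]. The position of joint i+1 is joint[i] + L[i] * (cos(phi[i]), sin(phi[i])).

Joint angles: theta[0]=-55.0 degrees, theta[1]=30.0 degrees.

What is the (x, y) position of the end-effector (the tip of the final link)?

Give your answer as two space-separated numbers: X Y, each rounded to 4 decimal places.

Answer: 8.6876 -9.1818

Derivation:
joint[0] = (0.0000, 0.0000)  (base)
link 0: phi[0] = -55 = -55 deg
  cos(-55 deg) = 0.5736, sin(-55 deg) = -0.8192
  joint[1] = (0.0000, 0.0000) + 9.3 * (0.5736, -0.8192) = (0.0000 + 5.3343, 0.0000 + -7.6181) = (5.3343, -7.6181)
link 1: phi[1] = -55 + 30 = -25 deg
  cos(-25 deg) = 0.9063, sin(-25 deg) = -0.4226
  joint[2] = (5.3343, -7.6181) + 3.7 * (0.9063, -0.4226) = (5.3343 + 3.3533, -7.6181 + -1.5637) = (8.6876, -9.1818)
End effector: (8.6876, -9.1818)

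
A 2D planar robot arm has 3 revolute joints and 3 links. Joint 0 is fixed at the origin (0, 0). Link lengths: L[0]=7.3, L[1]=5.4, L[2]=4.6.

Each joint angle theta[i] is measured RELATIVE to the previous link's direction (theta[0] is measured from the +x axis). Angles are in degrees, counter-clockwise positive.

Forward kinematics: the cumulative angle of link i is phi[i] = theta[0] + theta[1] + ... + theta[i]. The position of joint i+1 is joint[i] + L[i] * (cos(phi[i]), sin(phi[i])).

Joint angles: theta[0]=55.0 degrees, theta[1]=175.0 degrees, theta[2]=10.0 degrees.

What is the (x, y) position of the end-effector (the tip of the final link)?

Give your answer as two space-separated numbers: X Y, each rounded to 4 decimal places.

joint[0] = (0.0000, 0.0000)  (base)
link 0: phi[0] = 55 = 55 deg
  cos(55 deg) = 0.5736, sin(55 deg) = 0.8192
  joint[1] = (0.0000, 0.0000) + 7.3 * (0.5736, 0.8192) = (0.0000 + 4.1871, 0.0000 + 5.9798) = (4.1871, 5.9798)
link 1: phi[1] = 55 + 175 = 230 deg
  cos(230 deg) = -0.6428, sin(230 deg) = -0.7660
  joint[2] = (4.1871, 5.9798) + 5.4 * (-0.6428, -0.7660) = (4.1871 + -3.4711, 5.9798 + -4.1366) = (0.7161, 1.8432)
link 2: phi[2] = 55 + 175 + 10 = 240 deg
  cos(240 deg) = -0.5000, sin(240 deg) = -0.8660
  joint[3] = (0.7161, 1.8432) + 4.6 * (-0.5000, -0.8660) = (0.7161 + -2.3000, 1.8432 + -3.9837) = (-1.5839, -2.1405)
End effector: (-1.5839, -2.1405)

Answer: -1.5839 -2.1405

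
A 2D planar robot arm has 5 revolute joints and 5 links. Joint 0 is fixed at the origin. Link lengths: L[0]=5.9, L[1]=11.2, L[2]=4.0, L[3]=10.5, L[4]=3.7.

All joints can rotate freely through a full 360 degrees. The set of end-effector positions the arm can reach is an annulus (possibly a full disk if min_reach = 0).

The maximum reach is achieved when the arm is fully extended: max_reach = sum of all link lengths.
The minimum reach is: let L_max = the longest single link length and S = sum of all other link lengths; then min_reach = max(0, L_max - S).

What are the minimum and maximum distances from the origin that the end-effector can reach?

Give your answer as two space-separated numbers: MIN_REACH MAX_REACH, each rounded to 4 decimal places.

Answer: 0.0000 35.3000

Derivation:
Link lengths: [5.9, 11.2, 4.0, 10.5, 3.7]
max_reach = 5.9 + 11.2 + 4 + 10.5 + 3.7 = 35.3
L_max = max([5.9, 11.2, 4.0, 10.5, 3.7]) = 11.2
S (sum of others) = 35.3 - 11.2 = 24.1
min_reach = max(0, 11.2 - 24.1) = max(0, -12.9) = 0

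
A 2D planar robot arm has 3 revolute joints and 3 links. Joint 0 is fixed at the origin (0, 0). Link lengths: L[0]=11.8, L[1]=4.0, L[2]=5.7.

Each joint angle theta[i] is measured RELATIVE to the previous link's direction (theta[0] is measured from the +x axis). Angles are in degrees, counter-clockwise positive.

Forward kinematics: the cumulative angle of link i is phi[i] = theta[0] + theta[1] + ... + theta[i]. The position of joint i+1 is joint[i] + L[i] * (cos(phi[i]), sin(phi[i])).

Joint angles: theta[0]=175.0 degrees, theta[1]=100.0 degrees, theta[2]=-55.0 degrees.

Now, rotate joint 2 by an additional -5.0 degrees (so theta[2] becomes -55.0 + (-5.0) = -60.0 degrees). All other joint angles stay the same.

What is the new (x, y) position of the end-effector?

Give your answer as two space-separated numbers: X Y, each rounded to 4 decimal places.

joint[0] = (0.0000, 0.0000)  (base)
link 0: phi[0] = 175 = 175 deg
  cos(175 deg) = -0.9962, sin(175 deg) = 0.0872
  joint[1] = (0.0000, 0.0000) + 11.8 * (-0.9962, 0.0872) = (0.0000 + -11.7551, 0.0000 + 1.0284) = (-11.7551, 1.0284)
link 1: phi[1] = 175 + 100 = 275 deg
  cos(275 deg) = 0.0872, sin(275 deg) = -0.9962
  joint[2] = (-11.7551, 1.0284) + 4 * (0.0872, -0.9962) = (-11.7551 + 0.3486, 1.0284 + -3.9848) = (-11.4065, -2.9563)
link 2: phi[2] = 175 + 100 + -60 = 215 deg
  cos(215 deg) = -0.8192, sin(215 deg) = -0.5736
  joint[3] = (-11.4065, -2.9563) + 5.7 * (-0.8192, -0.5736) = (-11.4065 + -4.6692, -2.9563 + -3.2694) = (-16.0756, -6.2257)
End effector: (-16.0756, -6.2257)

Answer: -16.0756 -6.2257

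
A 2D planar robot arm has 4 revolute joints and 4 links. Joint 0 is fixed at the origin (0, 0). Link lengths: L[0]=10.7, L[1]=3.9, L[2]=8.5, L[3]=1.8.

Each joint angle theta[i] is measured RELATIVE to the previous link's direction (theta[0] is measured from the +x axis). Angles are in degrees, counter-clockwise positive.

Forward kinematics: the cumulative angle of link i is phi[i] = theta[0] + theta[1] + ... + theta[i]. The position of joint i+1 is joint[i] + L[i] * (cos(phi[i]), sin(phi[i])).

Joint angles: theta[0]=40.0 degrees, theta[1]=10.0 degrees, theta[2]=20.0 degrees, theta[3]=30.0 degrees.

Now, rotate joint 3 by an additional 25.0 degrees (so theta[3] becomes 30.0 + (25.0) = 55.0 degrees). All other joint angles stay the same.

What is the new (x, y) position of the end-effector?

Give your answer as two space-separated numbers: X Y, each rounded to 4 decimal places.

joint[0] = (0.0000, 0.0000)  (base)
link 0: phi[0] = 40 = 40 deg
  cos(40 deg) = 0.7660, sin(40 deg) = 0.6428
  joint[1] = (0.0000, 0.0000) + 10.7 * (0.7660, 0.6428) = (0.0000 + 8.1967, 0.0000 + 6.8778) = (8.1967, 6.8778)
link 1: phi[1] = 40 + 10 = 50 deg
  cos(50 deg) = 0.6428, sin(50 deg) = 0.7660
  joint[2] = (8.1967, 6.8778) + 3.9 * (0.6428, 0.7660) = (8.1967 + 2.5069, 6.8778 + 2.9876) = (10.7035, 9.8654)
link 2: phi[2] = 40 + 10 + 20 = 70 deg
  cos(70 deg) = 0.3420, sin(70 deg) = 0.9397
  joint[3] = (10.7035, 9.8654) + 8.5 * (0.3420, 0.9397) = (10.7035 + 2.9072, 9.8654 + 7.9874) = (13.6107, 17.8528)
link 3: phi[3] = 40 + 10 + 20 + 55 = 125 deg
  cos(125 deg) = -0.5736, sin(125 deg) = 0.8192
  joint[4] = (13.6107, 17.8528) + 1.8 * (-0.5736, 0.8192) = (13.6107 + -1.0324, 17.8528 + 1.4745) = (12.5783, 19.3273)
End effector: (12.5783, 19.3273)

Answer: 12.5783 19.3273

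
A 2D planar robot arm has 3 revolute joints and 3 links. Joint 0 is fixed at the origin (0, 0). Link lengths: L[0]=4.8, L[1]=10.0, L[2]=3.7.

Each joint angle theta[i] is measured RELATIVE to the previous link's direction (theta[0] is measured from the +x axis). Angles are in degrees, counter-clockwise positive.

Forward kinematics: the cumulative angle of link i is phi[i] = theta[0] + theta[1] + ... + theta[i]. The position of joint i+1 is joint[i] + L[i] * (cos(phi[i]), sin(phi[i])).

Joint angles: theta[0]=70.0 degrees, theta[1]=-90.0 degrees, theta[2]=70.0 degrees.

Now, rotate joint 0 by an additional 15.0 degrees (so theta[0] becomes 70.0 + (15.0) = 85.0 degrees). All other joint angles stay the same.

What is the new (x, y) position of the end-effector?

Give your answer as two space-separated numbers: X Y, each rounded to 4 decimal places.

Answer: 11.9440 7.2635

Derivation:
joint[0] = (0.0000, 0.0000)  (base)
link 0: phi[0] = 85 = 85 deg
  cos(85 deg) = 0.0872, sin(85 deg) = 0.9962
  joint[1] = (0.0000, 0.0000) + 4.8 * (0.0872, 0.9962) = (0.0000 + 0.4183, 0.0000 + 4.7817) = (0.4183, 4.7817)
link 1: phi[1] = 85 + -90 = -5 deg
  cos(-5 deg) = 0.9962, sin(-5 deg) = -0.0872
  joint[2] = (0.4183, 4.7817) + 10 * (0.9962, -0.0872) = (0.4183 + 9.9619, 4.7817 + -0.8716) = (10.3803, 3.9102)
link 2: phi[2] = 85 + -90 + 70 = 65 deg
  cos(65 deg) = 0.4226, sin(65 deg) = 0.9063
  joint[3] = (10.3803, 3.9102) + 3.7 * (0.4226, 0.9063) = (10.3803 + 1.5637, 3.9102 + 3.3533) = (11.9440, 7.2635)
End effector: (11.9440, 7.2635)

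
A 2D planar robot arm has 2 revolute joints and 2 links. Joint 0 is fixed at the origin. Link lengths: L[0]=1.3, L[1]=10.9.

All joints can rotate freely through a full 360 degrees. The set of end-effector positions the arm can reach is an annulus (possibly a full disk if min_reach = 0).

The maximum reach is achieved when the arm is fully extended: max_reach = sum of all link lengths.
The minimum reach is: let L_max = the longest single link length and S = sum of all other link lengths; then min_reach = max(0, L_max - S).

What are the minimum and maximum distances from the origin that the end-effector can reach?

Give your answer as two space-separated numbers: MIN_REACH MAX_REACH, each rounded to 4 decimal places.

Link lengths: [1.3, 10.9]
max_reach = 1.3 + 10.9 = 12.2
L_max = max([1.3, 10.9]) = 10.9
S (sum of others) = 12.2 - 10.9 = 1.3
min_reach = max(0, 10.9 - 1.3) = max(0, 9.6) = 9.6

Answer: 9.6000 12.2000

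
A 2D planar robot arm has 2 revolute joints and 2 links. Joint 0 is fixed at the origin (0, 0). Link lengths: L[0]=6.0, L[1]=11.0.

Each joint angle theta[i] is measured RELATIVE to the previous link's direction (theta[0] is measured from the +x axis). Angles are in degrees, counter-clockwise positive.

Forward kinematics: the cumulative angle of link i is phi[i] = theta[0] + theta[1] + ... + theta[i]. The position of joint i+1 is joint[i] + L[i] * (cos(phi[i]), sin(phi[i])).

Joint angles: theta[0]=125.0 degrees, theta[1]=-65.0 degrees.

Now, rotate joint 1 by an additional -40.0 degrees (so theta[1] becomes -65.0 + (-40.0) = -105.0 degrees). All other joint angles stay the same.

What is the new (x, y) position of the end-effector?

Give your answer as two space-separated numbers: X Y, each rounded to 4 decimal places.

Answer: 6.8952 8.6771

Derivation:
joint[0] = (0.0000, 0.0000)  (base)
link 0: phi[0] = 125 = 125 deg
  cos(125 deg) = -0.5736, sin(125 deg) = 0.8192
  joint[1] = (0.0000, 0.0000) + 6 * (-0.5736, 0.8192) = (0.0000 + -3.4415, 0.0000 + 4.9149) = (-3.4415, 4.9149)
link 1: phi[1] = 125 + -105 = 20 deg
  cos(20 deg) = 0.9397, sin(20 deg) = 0.3420
  joint[2] = (-3.4415, 4.9149) + 11 * (0.9397, 0.3420) = (-3.4415 + 10.3366, 4.9149 + 3.7622) = (6.8952, 8.6771)
End effector: (6.8952, 8.6771)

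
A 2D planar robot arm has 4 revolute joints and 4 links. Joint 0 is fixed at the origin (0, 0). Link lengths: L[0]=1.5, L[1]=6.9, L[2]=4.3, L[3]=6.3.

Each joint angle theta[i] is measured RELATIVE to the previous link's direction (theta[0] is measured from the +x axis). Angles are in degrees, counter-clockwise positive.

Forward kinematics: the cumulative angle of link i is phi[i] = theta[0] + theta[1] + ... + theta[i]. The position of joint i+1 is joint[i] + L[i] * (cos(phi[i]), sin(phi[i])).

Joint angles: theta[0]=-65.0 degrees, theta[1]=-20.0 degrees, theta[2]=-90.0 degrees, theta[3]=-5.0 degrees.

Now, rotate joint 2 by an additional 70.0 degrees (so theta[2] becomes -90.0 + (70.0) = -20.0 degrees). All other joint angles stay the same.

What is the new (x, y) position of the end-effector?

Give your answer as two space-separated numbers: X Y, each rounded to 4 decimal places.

Answer: -2.0323 -18.3067

Derivation:
joint[0] = (0.0000, 0.0000)  (base)
link 0: phi[0] = -65 = -65 deg
  cos(-65 deg) = 0.4226, sin(-65 deg) = -0.9063
  joint[1] = (0.0000, 0.0000) + 1.5 * (0.4226, -0.9063) = (0.0000 + 0.6339, 0.0000 + -1.3595) = (0.6339, -1.3595)
link 1: phi[1] = -65 + -20 = -85 deg
  cos(-85 deg) = 0.0872, sin(-85 deg) = -0.9962
  joint[2] = (0.6339, -1.3595) + 6.9 * (0.0872, -0.9962) = (0.6339 + 0.6014, -1.3595 + -6.8737) = (1.2353, -8.2332)
link 2: phi[2] = -65 + -20 + -20 = -105 deg
  cos(-105 deg) = -0.2588, sin(-105 deg) = -0.9659
  joint[3] = (1.2353, -8.2332) + 4.3 * (-0.2588, -0.9659) = (1.2353 + -1.1129, -8.2332 + -4.1535) = (0.1224, -12.3867)
link 3: phi[3] = -65 + -20 + -20 + -5 = -110 deg
  cos(-110 deg) = -0.3420, sin(-110 deg) = -0.9397
  joint[4] = (0.1224, -12.3867) + 6.3 * (-0.3420, -0.9397) = (0.1224 + -2.1547, -12.3867 + -5.9201) = (-2.0323, -18.3067)
End effector: (-2.0323, -18.3067)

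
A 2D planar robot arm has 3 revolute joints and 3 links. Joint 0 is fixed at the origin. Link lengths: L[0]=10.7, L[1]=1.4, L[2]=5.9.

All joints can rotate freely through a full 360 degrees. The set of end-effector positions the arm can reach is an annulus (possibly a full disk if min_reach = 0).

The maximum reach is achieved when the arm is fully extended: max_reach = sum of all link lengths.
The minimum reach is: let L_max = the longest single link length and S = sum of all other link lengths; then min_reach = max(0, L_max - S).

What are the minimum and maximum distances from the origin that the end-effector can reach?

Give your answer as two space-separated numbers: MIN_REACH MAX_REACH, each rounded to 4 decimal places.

Answer: 3.4000 18.0000

Derivation:
Link lengths: [10.7, 1.4, 5.9]
max_reach = 10.7 + 1.4 + 5.9 = 18
L_max = max([10.7, 1.4, 5.9]) = 10.7
S (sum of others) = 18 - 10.7 = 7.3
min_reach = max(0, 10.7 - 7.3) = max(0, 3.4) = 3.4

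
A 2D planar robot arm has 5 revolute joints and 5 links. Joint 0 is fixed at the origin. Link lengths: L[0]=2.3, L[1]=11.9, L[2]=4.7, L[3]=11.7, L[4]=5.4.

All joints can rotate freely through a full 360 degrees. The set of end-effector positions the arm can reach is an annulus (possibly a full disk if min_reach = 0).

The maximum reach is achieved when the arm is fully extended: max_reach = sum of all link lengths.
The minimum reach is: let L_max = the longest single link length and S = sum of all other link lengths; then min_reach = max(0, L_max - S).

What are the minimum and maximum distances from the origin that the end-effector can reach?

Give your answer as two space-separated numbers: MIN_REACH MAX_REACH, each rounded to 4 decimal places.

Answer: 0.0000 36.0000

Derivation:
Link lengths: [2.3, 11.9, 4.7, 11.7, 5.4]
max_reach = 2.3 + 11.9 + 4.7 + 11.7 + 5.4 = 36
L_max = max([2.3, 11.9, 4.7, 11.7, 5.4]) = 11.9
S (sum of others) = 36 - 11.9 = 24.1
min_reach = max(0, 11.9 - 24.1) = max(0, -12.2) = 0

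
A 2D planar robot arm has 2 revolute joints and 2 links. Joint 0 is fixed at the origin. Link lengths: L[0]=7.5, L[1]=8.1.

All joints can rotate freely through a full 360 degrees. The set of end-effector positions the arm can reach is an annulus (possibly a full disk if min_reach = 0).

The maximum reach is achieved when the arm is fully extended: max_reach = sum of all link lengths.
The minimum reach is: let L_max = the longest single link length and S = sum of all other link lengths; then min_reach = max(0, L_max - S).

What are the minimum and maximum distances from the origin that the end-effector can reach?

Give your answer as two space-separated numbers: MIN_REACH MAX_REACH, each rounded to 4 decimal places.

Answer: 0.6000 15.6000

Derivation:
Link lengths: [7.5, 8.1]
max_reach = 7.5 + 8.1 = 15.6
L_max = max([7.5, 8.1]) = 8.1
S (sum of others) = 15.6 - 8.1 = 7.5
min_reach = max(0, 8.1 - 7.5) = max(0, 0.6) = 0.6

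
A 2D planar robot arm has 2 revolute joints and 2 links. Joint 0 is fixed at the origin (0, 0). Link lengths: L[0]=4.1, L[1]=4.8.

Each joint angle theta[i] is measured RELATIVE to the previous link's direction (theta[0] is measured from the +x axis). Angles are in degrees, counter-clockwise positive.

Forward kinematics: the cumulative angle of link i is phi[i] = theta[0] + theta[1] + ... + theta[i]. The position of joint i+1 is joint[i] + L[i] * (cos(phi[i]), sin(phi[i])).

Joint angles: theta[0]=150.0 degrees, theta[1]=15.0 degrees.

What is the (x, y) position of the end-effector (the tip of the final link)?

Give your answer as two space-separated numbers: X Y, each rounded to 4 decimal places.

Answer: -8.1871 3.2923

Derivation:
joint[0] = (0.0000, 0.0000)  (base)
link 0: phi[0] = 150 = 150 deg
  cos(150 deg) = -0.8660, sin(150 deg) = 0.5000
  joint[1] = (0.0000, 0.0000) + 4.1 * (-0.8660, 0.5000) = (0.0000 + -3.5507, 0.0000 + 2.0500) = (-3.5507, 2.0500)
link 1: phi[1] = 150 + 15 = 165 deg
  cos(165 deg) = -0.9659, sin(165 deg) = 0.2588
  joint[2] = (-3.5507, 2.0500) + 4.8 * (-0.9659, 0.2588) = (-3.5507 + -4.6364, 2.0500 + 1.2423) = (-8.1871, 3.2923)
End effector: (-8.1871, 3.2923)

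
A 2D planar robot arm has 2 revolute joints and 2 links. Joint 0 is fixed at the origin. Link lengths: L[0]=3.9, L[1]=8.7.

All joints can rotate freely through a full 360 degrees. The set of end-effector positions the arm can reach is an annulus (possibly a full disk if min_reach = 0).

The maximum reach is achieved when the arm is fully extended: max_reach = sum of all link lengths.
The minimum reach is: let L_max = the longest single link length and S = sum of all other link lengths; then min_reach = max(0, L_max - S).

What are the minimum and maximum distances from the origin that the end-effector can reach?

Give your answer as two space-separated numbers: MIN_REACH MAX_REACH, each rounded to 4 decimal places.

Link lengths: [3.9, 8.7]
max_reach = 3.9 + 8.7 = 12.6
L_max = max([3.9, 8.7]) = 8.7
S (sum of others) = 12.6 - 8.7 = 3.9
min_reach = max(0, 8.7 - 3.9) = max(0, 4.8) = 4.8

Answer: 4.8000 12.6000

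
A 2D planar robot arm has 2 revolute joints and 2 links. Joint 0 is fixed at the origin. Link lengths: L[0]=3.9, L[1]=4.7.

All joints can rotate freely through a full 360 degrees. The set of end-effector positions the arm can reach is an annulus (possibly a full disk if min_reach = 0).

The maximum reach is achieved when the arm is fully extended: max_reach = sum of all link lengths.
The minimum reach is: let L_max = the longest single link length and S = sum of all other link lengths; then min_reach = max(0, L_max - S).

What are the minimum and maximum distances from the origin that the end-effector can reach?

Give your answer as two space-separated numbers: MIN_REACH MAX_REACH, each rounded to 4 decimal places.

Answer: 0.8000 8.6000

Derivation:
Link lengths: [3.9, 4.7]
max_reach = 3.9 + 4.7 = 8.6
L_max = max([3.9, 4.7]) = 4.7
S (sum of others) = 8.6 - 4.7 = 3.9
min_reach = max(0, 4.7 - 3.9) = max(0, 0.8) = 0.8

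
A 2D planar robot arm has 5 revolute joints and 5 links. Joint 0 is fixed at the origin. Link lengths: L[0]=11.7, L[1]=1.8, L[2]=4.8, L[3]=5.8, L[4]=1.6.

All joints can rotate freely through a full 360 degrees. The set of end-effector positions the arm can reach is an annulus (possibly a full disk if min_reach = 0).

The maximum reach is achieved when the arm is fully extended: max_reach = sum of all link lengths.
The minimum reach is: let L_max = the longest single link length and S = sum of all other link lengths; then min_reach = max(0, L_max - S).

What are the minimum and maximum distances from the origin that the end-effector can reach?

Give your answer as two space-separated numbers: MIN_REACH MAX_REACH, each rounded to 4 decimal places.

Answer: 0.0000 25.7000

Derivation:
Link lengths: [11.7, 1.8, 4.8, 5.8, 1.6]
max_reach = 11.7 + 1.8 + 4.8 + 5.8 + 1.6 = 25.7
L_max = max([11.7, 1.8, 4.8, 5.8, 1.6]) = 11.7
S (sum of others) = 25.7 - 11.7 = 14
min_reach = max(0, 11.7 - 14) = max(0, -2.3) = 0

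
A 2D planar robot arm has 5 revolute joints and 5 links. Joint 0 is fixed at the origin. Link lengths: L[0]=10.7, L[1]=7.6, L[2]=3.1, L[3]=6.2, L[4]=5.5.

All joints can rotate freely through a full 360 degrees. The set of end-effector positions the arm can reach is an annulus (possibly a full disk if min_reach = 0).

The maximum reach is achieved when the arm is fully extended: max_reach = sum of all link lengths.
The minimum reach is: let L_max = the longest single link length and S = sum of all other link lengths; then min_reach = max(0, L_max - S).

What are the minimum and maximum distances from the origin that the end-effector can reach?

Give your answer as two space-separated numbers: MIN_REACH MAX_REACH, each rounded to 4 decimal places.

Answer: 0.0000 33.1000

Derivation:
Link lengths: [10.7, 7.6, 3.1, 6.2, 5.5]
max_reach = 10.7 + 7.6 + 3.1 + 6.2 + 5.5 = 33.1
L_max = max([10.7, 7.6, 3.1, 6.2, 5.5]) = 10.7
S (sum of others) = 33.1 - 10.7 = 22.4
min_reach = max(0, 10.7 - 22.4) = max(0, -11.7) = 0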